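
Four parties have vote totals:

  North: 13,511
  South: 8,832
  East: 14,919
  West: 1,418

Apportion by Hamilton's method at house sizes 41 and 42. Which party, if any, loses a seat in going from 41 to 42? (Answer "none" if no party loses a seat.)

At 41 seats: North 14, South 9, East 16, West 2.
At 42 seats: North 15, South 10, East 16, West 1.
West drops from 2 to 1.

West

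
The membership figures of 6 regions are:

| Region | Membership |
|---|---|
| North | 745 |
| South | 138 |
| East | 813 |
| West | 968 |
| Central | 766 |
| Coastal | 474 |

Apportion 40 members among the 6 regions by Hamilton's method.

Standard divisor: 3904 ÷ 40 ≈ 97.6.
Standard quotas: North 7.633, South 1.414, East 8.330, West 9.918, Central 7.848, Coastal 4.857.
Lower quotas: North 7, South 1, East 8, West 9, Central 7, Coastal 4 (sum 36, leaving 4 seats).
Remainders in descending order: West 0.918, Coastal 0.857, Central 0.848, North 0.633, South 0.414, East 0.330.
The surplus seats go to West, Coastal, Central, North.

North 8, South 1, East 8, West 10, Central 8, Coastal 5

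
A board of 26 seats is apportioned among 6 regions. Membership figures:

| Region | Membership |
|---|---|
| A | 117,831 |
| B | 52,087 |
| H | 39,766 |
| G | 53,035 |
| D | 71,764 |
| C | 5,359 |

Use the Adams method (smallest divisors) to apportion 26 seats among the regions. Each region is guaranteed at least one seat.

Standard divisor 339842/26 ≈ 13070.846; standard quotas: A 9.015, B 3.985, H 3.042, G 4.058, D 5.490, C 0.410.
Rounding up gives 10, 4, 4, 5, 6, 1 = 30 seats, so the divisor must be adjusted.
With modified divisor 14500: modified quotas A 8.126, B 3.592, H 2.742, G 3.658, D 4.949, C 0.370.
Rounding up: A 9, B 4, H 3, G 4, D 5, C 1 (total 26).

A 9, B 4, H 3, G 4, D 5, C 1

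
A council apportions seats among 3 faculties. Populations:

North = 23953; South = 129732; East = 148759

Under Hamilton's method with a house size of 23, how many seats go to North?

Standard divisor: 302444 ÷ 23 ≈ 13149.739.
Standard quotas: North 1.8216, South 9.8657, East 11.3127.
Lower quotas: North 1, South 9, East 11 (sum 21, leaving 2 seats).
Remainders in descending order: South 0.8657, North 0.8216, East 0.3127.
The surplus seats go to South, North.
North receives 2.

2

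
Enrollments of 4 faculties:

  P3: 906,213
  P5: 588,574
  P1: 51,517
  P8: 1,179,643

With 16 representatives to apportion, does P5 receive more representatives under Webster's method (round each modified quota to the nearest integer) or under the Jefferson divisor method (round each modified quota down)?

Webster: P3 5, P5 4, P1 0, P8 7.
Jefferson: P3 6, P5 3, P1 0, P8 7.
P5 gets 4 under Webster and 3 under Jefferson.

Webster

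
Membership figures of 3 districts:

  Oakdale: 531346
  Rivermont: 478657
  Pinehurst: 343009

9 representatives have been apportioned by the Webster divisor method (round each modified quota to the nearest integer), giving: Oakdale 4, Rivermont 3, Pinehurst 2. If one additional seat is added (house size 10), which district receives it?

Priority for the next seat is population ÷ (current seats + 0.5).
Priorities: Oakdale 118076.889, Rivermont 136759.143, Pinehurst 137203.600.
Highest priority: Pinehurst.

Pinehurst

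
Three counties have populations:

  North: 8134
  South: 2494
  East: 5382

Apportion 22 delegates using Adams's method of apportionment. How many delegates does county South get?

Standard divisor 16010/22 ≈ 727.727; standard quotas: North 11.177, South 3.427, East 7.396.
Rounding up gives 12, 4, 8 = 24 seats, so the divisor must be adjusted.
With modified divisor 800: modified quotas North 10.168, South 3.118, East 6.728.
Rounding up: North 11, South 4, East 7 (total 22).
South receives 4.

4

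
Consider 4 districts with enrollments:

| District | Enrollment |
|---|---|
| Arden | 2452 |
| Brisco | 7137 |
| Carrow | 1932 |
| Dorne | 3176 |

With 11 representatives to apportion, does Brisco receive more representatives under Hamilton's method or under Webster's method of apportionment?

Hamilton: Arden 2, Brisco 5, Carrow 2, Dorne 2.
Webster: Arden 2, Brisco 6, Carrow 1, Dorne 2.
Brisco gets 5 under Hamilton and 6 under Webster.

Webster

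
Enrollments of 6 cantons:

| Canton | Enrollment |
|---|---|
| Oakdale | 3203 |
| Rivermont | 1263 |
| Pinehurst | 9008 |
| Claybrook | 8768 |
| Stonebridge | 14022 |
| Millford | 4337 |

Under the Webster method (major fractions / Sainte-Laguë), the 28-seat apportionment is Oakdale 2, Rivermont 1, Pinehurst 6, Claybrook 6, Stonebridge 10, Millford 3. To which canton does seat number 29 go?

Pinehurst

Priority for the next seat is population ÷ (current seats + 0.5).
Priorities: Oakdale 1281.200, Rivermont 842.000, Pinehurst 1385.846, Claybrook 1348.923, Stonebridge 1335.429, Millford 1239.143.
Highest priority: Pinehurst.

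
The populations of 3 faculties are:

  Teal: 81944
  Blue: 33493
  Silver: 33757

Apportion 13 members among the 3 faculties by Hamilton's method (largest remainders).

The standard divisor is 149194/13 ≈ 11476.462.
Standard quotas: Teal 7.1402, Blue 2.9184, Silver 2.9414.
Lower quotas: Teal 7, Blue 2, Silver 2 (sum 11, leaving 2 seats).
Remainders in descending order: Silver 0.9414, Blue 0.9184, Teal 0.1402.
Largest remainders: Silver, Blue receive the extra seats.

Teal=7; Blue=3; Silver=3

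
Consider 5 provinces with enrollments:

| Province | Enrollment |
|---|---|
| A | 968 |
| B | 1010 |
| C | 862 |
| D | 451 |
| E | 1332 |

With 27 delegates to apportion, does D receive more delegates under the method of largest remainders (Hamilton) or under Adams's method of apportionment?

Adams

Hamilton: A 6, B 6, C 5, D 2, E 8.
Adams: A 6, B 6, C 5, D 3, E 7.
D gets 2 under Hamilton and 3 under Adams.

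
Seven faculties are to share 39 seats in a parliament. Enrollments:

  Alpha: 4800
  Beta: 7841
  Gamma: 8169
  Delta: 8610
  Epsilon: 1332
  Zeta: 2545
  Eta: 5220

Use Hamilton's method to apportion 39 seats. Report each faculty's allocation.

Alpha 5; Beta 8; Gamma 8; Delta 9; Epsilon 1; Zeta 3; Eta 5

Standard divisor: 38517 ÷ 39 ≈ 987.615.
Standard quotas: Alpha 4.8602, Beta 7.9393, Gamma 8.2714, Delta 8.7180, Epsilon 1.3487, Zeta 2.5769, Eta 5.2855.
Lower quotas: Alpha 4, Beta 7, Gamma 8, Delta 8, Epsilon 1, Zeta 2, Eta 5 (sum 35, leaving 4 seats).
Remainders in descending order: Beta 0.9393, Alpha 0.8602, Delta 0.7180, Zeta 0.5769, Epsilon 0.3487, Eta 0.2855, Gamma 0.2714.
The surplus seats go to Beta, Alpha, Delta, Zeta.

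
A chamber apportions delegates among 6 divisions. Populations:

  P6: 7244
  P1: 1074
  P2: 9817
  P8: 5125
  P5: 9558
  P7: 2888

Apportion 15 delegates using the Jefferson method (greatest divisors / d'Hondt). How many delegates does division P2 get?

Standard divisor 35706/15 ≈ 2380.4; standard quotas: P6 3.043, P1 0.451, P2 4.124, P8 2.153, P5 4.015, P7 1.213.
Rounding down gives 3, 0, 4, 2, 4, 1 = 14 seats, so the divisor must be adjusted.
With modified divisor 1940: modified quotas P6 3.734, P1 0.554, P2 5.060, P8 2.642, P5 4.927, P7 1.489.
Rounding down: P6 3, P1 0, P2 5, P8 2, P5 4, P7 1 (total 15).
P2 receives 5.

5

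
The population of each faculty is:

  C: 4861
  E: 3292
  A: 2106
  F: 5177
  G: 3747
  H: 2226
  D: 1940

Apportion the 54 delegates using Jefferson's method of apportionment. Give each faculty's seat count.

C=11, E=8, A=5, F=12, G=9, H=5, D=4

Standard divisor 23349/54 ≈ 432.389; standard quotas: C 11.242, E 7.614, A 4.871, F 11.973, G 8.666, H 5.148, D 4.487.
Rounding down gives 11, 7, 4, 11, 8, 5, 4 = 50 seats, so the divisor must be adjusted.
With modified divisor 410: modified quotas C 11.856, E 8.029, A 5.137, F 12.627, G 9.139, H 5.429, D 4.732.
Rounding down: C 11, E 8, A 5, F 12, G 9, H 5, D 4 (total 54).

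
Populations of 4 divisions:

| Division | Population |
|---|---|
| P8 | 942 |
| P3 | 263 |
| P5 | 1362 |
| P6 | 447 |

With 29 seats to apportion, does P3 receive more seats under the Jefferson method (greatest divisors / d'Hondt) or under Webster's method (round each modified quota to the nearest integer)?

Jefferson: P8 9, P3 2, P5 14, P6 4.
Webster: P8 9, P3 3, P5 13, P6 4.
P3 gets 2 under Jefferson and 3 under Webster.

Webster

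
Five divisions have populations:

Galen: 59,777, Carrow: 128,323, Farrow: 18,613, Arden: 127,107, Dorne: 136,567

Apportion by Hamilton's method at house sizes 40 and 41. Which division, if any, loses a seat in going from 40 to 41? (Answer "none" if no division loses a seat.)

At 40 seats: Galen 5, Carrow 11, Farrow 1, Arden 11, Dorne 12.
At 41 seats: Galen 5, Carrow 11, Farrow 2, Arden 11, Dorne 12.
No division's allocation decreased.

none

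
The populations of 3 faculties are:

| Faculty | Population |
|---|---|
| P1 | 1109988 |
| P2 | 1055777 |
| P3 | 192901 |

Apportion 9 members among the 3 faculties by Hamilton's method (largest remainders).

P1 4; P2 4; P3 1

Standard divisor: 2358666 ÷ 9 = 262074.
Standard quotas: P1 4.2354, P2 4.0285, P3 0.7361.
Lower quotas: P1 4, P2 4, P3 0 (sum 8, leaving 1 seat).
Remainders in descending order: P3 0.7361, P1 0.2354, P2 0.0285.
The surplus seat goes to P3.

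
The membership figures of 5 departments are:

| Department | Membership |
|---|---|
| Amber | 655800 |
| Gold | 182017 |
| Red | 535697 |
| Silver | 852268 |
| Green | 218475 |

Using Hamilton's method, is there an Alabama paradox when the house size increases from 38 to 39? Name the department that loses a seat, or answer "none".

At 38 seats: Amber 10, Gold 3, Red 8, Silver 13, Green 4.
At 39 seats: Amber 10, Gold 3, Red 9, Silver 14, Green 3.
Green drops from 4 to 3.

Green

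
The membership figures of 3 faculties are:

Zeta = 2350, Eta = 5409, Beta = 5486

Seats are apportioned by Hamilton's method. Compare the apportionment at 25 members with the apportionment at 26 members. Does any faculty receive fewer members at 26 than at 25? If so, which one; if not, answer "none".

Zeta

At 25 seats: Zeta 5, Eta 10, Beta 10.
At 26 seats: Zeta 4, Eta 11, Beta 11.
Zeta drops from 5 to 4.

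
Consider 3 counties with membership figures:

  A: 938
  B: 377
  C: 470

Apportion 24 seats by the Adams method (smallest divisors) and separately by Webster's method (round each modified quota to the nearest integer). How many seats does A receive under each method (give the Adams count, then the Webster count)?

Adams: A 12, B 5, C 7.
Webster: A 13, B 5, C 6.
A gets 12 under Adams and 13 under Webster.

12 and 13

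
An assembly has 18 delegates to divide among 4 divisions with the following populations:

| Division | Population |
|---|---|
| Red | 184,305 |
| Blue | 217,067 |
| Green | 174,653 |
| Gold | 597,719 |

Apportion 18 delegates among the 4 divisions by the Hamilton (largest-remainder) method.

Standard divisor: 1173744 ÷ 18 = 65208.
Standard quotas: Red 2.8264, Blue 3.3288, Green 2.6784, Gold 9.1663.
Lower quotas: Red 2, Blue 3, Green 2, Gold 9 (sum 16, leaving 2 seats).
Remainders in descending order: Red 0.8264, Green 0.6784, Blue 0.3288, Gold 0.1663.
Largest remainders: Red, Green receive the extra seats.

Red 3; Blue 3; Green 3; Gold 9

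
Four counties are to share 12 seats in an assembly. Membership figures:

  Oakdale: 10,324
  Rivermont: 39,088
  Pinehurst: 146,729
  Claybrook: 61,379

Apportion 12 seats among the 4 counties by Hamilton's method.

Total 257520; standard divisor 257520/12 = 21460.
Standard quotas: Oakdale 0.4811, Rivermont 1.8214, Pinehurst 6.8373, Claybrook 2.8602.
Lower quotas: Oakdale 0, Rivermont 1, Pinehurst 6, Claybrook 2 (sum 9, leaving 3 seats).
Remainders in descending order: Claybrook 0.8602, Pinehurst 0.8373, Rivermont 0.8214, Oakdale 0.4811.
The surplus seats go to Claybrook, Pinehurst, Rivermont.

Oakdale 0, Rivermont 2, Pinehurst 7, Claybrook 3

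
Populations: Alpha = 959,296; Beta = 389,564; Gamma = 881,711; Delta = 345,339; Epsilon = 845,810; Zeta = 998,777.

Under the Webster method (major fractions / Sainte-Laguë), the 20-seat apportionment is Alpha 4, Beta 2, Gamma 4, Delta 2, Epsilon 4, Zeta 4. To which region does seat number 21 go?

Zeta

Priority for the next seat is population ÷ (current seats + 0.5).
Priorities: Alpha 213176.889, Beta 155825.600, Gamma 195935.778, Delta 138135.600, Epsilon 187957.778, Zeta 221950.444.
Highest priority: Zeta.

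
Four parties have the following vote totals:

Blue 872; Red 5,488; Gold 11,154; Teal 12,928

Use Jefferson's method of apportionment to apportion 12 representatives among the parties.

Blue 0; Red 2; Gold 5; Teal 5

Standard divisor 30442/12 ≈ 2536.833; standard quotas: Blue 0.344, Red 2.163, Gold 4.397, Teal 5.096.
Rounding down gives 0, 2, 4, 5 = 11 seats, so the divisor must be adjusted.
With modified divisor 2200: modified quotas Blue 0.396, Red 2.495, Gold 5.070, Teal 5.876.
Rounding down: Blue 0, Red 2, Gold 5, Teal 5 (total 12).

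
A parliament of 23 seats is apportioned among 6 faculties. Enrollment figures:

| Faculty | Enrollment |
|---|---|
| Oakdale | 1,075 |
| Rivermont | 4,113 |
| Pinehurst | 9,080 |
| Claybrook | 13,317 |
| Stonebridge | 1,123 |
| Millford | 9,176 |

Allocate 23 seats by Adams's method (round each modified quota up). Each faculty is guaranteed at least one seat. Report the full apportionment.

Standard divisor 37884/23 ≈ 1647.13; standard quotas: Oakdale 0.653, Rivermont 2.497, Pinehurst 5.513, Claybrook 8.085, Stonebridge 0.682, Millford 5.571.
Rounding up gives 1, 3, 6, 9, 1, 6 = 26 seats, so the divisor must be adjusted.
With modified divisor 1870: modified quotas Oakdale 0.575, Rivermont 2.199, Pinehurst 4.856, Claybrook 7.121, Stonebridge 0.601, Millford 4.907.
Rounding up: Oakdale 1, Rivermont 3, Pinehurst 5, Claybrook 8, Stonebridge 1, Millford 5 (total 23).

Oakdale 1, Rivermont 3, Pinehurst 5, Claybrook 8, Stonebridge 1, Millford 5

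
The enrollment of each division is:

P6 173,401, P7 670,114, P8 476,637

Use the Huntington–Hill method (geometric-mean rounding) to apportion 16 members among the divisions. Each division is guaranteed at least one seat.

With divisor 82998: modified quotas P6 2.089, P7 8.074, P8 5.743.
Geometric-mean thresholds: P6 √(2·3)=2.449, P7 √(8·9)=8.485, P8 √(5·6)=5.477.
Each quota rounded against its threshold gives P6 2, P7 8, P8 6 (total 16).

P6: 2, P7: 8, P8: 6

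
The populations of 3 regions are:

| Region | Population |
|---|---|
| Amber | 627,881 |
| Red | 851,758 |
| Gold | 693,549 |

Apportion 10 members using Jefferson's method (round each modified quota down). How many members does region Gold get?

Standard divisor 2173188/10 ≈ 217318.8; standard quotas: Amber 2.889, Red 3.919, Gold 3.191.
Rounding down gives 2, 3, 3 = 8 seats, so the divisor must be adjusted.
With modified divisor 191300: modified quotas Amber 3.282, Red 4.452, Gold 3.625.
Rounding down: Amber 3, Red 4, Gold 3 (total 10).
Gold receives 3.

3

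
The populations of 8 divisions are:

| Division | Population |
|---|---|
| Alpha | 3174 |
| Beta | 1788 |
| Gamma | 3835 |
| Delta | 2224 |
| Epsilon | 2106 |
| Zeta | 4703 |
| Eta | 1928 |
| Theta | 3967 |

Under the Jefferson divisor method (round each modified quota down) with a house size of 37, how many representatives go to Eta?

3

Standard divisor 23725/37 ≈ 641.216; standard quotas: Alpha 4.950, Beta 2.788, Gamma 5.981, Delta 3.468, Epsilon 3.284, Zeta 7.334, Eta 3.007, Theta 6.187.
Rounding down gives 4, 2, 5, 3, 3, 7, 3, 6 = 33 seats, so the divisor must be adjusted.
With modified divisor 580: modified quotas Alpha 5.472, Beta 3.083, Gamma 6.612, Delta 3.834, Epsilon 3.631, Zeta 8.109, Eta 3.324, Theta 6.840.
Rounding down: Alpha 5, Beta 3, Gamma 6, Delta 3, Epsilon 3, Zeta 8, Eta 3, Theta 6 (total 37).
Eta receives 3.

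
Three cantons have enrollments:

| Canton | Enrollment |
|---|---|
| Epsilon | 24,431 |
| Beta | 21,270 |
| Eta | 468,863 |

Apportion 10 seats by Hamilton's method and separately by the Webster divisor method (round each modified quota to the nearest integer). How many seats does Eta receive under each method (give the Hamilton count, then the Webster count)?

9 and 10

Hamilton: Epsilon 1, Beta 0, Eta 9.
Webster: Epsilon 0, Beta 0, Eta 10.
Eta gets 9 under Hamilton and 10 under Webster.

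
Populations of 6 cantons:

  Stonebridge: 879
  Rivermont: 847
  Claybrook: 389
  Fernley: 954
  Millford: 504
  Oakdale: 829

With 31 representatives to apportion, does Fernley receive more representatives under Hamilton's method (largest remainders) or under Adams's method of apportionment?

Hamilton

Hamilton: Stonebridge 6, Rivermont 6, Claybrook 3, Fernley 7, Millford 3, Oakdale 6.
Adams: Stonebridge 6, Rivermont 6, Claybrook 3, Fernley 6, Millford 4, Oakdale 6.
Fernley gets 7 under Hamilton and 6 under Adams.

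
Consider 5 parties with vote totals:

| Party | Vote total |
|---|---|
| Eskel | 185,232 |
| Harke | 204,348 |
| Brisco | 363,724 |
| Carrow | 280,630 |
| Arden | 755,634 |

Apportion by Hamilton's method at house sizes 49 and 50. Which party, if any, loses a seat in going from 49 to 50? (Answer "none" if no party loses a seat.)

none

At 49 seats: Eskel 5, Harke 5, Brisco 10, Carrow 8, Arden 21.
At 50 seats: Eskel 5, Harke 6, Brisco 10, Carrow 8, Arden 21.
No party's allocation decreased.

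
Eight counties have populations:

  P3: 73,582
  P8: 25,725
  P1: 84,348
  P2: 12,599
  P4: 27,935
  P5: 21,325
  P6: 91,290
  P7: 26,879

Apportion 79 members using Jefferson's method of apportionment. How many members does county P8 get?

5

Standard divisor 363683/79 ≈ 4603.582; standard quotas: P3 15.984, P8 5.588, P1 18.322, P2 2.737, P4 6.068, P5 4.632, P6 19.830, P7 5.839.
Rounding down gives 15, 5, 18, 2, 6, 4, 19, 5 = 74 seats, so the divisor must be adjusted.
With modified divisor 4340: modified quotas P3 16.954, P8 5.927, P1 19.435, P2 2.903, P4 6.437, P5 4.914, P6 21.035, P7 6.193.
Rounding down: P3 16, P8 5, P1 19, P2 2, P4 6, P5 4, P6 21, P7 6 (total 79).
P8 receives 5.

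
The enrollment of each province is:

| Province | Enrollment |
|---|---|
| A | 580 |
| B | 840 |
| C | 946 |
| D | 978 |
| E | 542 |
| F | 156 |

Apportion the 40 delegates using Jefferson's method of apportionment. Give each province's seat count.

A=6, B=8, C=10, D=10, E=5, F=1

Standard divisor 4042/40 ≈ 101.05; standard quotas: A 5.740, B 8.313, C 9.362, D 9.678, E 5.364, F 1.544.
Rounding down gives 5, 8, 9, 9, 5, 1 = 37 seats, so the divisor must be adjusted.
With modified divisor 94: modified quotas A 6.170, B 8.936, C 10.064, D 10.404, E 5.766, F 1.660.
Rounding down: A 6, B 8, C 10, D 10, E 5, F 1 (total 40).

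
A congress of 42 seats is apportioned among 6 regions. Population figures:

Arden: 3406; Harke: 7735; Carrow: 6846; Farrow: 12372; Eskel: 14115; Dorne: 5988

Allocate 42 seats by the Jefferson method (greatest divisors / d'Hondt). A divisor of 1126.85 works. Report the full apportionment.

Arden=3, Harke=6, Carrow=6, Farrow=10, Eskel=12, Dorne=5

With modified divisor 1126.85: modified quotas Arden 3.023, Harke 6.864, Carrow 6.075, Farrow 10.979, Eskel 12.526, Dorne 5.314.
Rounding down: Arden 3, Harke 6, Carrow 6, Farrow 10, Eskel 12, Dorne 5 (total 42).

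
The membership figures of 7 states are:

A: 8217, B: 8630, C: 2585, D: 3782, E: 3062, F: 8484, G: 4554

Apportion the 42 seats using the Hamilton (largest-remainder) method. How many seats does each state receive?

The standard divisor is 39314/42 ≈ 936.048.
Standard quotas: A 8.7784, B 9.2196, C 2.7616, D 4.0404, E 3.2712, F 9.0636, G 4.8651.
Lower quotas: A 8, B 9, C 2, D 4, E 3, F 9, G 4 (sum 39, leaving 3 seats).
Remainders in descending order: G 0.8651, A 0.7784, C 0.7616, E 0.2712, B 0.2196, F 0.0636, D 0.0404.
Largest remainders: G, A, C receive the extra seats.

A=9, B=9, C=3, D=4, E=3, F=9, G=5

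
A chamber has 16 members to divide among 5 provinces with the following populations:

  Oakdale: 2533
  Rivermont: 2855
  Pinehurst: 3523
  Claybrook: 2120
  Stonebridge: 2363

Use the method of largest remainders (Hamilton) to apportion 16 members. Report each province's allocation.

Oakdale 3; Rivermont 3; Pinehurst 4; Claybrook 3; Stonebridge 3

The standard divisor is 13394/16 ≈ 837.125.
Standard quotas: Oakdale 3.026, Rivermont 3.410, Pinehurst 4.208, Claybrook 2.532, Stonebridge 2.823.
Lower quotas: Oakdale 3, Rivermont 3, Pinehurst 4, Claybrook 2, Stonebridge 2 (sum 14, leaving 2 seats).
Remainders in descending order: Stonebridge 0.823, Claybrook 0.532, Rivermont 0.410, Pinehurst 0.208, Oakdale 0.026.
Largest remainders: Stonebridge, Claybrook receive the extra seats.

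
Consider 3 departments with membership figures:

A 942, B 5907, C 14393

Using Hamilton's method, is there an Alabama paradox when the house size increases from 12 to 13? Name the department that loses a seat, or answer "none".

At 12 seats: A 1, B 3, C 8.
At 13 seats: A 0, B 4, C 9.
A drops from 1 to 0.

A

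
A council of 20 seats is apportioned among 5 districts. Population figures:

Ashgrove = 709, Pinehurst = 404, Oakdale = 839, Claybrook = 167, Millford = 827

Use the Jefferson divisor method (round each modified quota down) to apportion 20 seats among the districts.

Standard divisor 2946/20 ≈ 147.3; standard quotas: Ashgrove 4.813, Pinehurst 2.743, Oakdale 5.696, Claybrook 1.134, Millford 5.614.
Rounding down gives 4, 2, 5, 1, 5 = 17 seats, so the divisor must be adjusted.
With modified divisor 136: modified quotas Ashgrove 5.213, Pinehurst 2.971, Oakdale 6.169, Claybrook 1.228, Millford 6.081.
Rounding down: Ashgrove 5, Pinehurst 2, Oakdale 6, Claybrook 1, Millford 6 (total 20).

Ashgrove=5, Pinehurst=2, Oakdale=6, Claybrook=1, Millford=6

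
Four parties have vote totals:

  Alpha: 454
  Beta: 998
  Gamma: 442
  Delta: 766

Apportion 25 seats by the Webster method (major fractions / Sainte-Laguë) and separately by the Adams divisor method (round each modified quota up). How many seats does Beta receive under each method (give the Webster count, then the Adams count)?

10 and 9

Webster: Alpha 4, Beta 10, Gamma 4, Delta 7.
Adams: Alpha 5, Beta 9, Gamma 4, Delta 7.
Beta gets 10 under Webster and 9 under Adams.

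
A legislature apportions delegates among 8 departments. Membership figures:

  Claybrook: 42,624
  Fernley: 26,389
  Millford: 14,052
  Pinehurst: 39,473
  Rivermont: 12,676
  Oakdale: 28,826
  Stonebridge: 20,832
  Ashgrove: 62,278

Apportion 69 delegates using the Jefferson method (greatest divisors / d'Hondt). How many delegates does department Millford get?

4

Standard divisor 247150/69 ≈ 3581.884; standard quotas: Claybrook 11.900, Fernley 7.367, Millford 3.923, Pinehurst 11.020, Rivermont 3.539, Oakdale 8.048, Stonebridge 5.816, Ashgrove 17.387.
Rounding down gives 11, 7, 3, 11, 3, 8, 5, 17 = 65 seats, so the divisor must be adjusted.
With modified divisor 3400: modified quotas Claybrook 12.536, Fernley 7.761, Millford 4.133, Pinehurst 11.610, Rivermont 3.728, Oakdale 8.478, Stonebridge 6.127, Ashgrove 18.317.
Rounding down: Claybrook 12, Fernley 7, Millford 4, Pinehurst 11, Rivermont 3, Oakdale 8, Stonebridge 6, Ashgrove 18 (total 69).
Millford receives 4.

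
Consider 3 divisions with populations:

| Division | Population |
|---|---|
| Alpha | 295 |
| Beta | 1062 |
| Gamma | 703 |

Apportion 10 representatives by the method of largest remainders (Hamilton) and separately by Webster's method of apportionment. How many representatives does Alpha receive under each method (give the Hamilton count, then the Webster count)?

Hamilton: Alpha 2, Beta 5, Gamma 3.
Webster: Alpha 1, Beta 5, Gamma 4.
Alpha gets 2 under Hamilton and 1 under Webster.

2 and 1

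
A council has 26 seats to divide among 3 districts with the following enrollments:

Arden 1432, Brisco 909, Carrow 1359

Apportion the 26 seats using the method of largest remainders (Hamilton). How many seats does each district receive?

Arden 10, Brisco 6, Carrow 10

The standard divisor is 3700/26 ≈ 142.308.
Standard quotas: Arden 10.063, Brisco 6.388, Carrow 9.550.
Lower quotas: Arden 10, Brisco 6, Carrow 9 (sum 25, leaving 1 seat).
Remainders in descending order: Carrow 0.550, Brisco 0.388, Arden 0.063.
The surplus seat goes to Carrow.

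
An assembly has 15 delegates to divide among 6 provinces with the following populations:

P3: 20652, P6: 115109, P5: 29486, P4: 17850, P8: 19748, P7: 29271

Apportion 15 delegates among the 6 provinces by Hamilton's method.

P3 1, P6 8, P5 2, P4 1, P8 1, P7 2

The standard divisor is 232116/15 ≈ 15474.4.
Standard quotas: P3 1.3346, P6 7.4387, P5 1.9055, P4 1.1535, P8 1.2762, P7 1.8916.
Lower quotas: P3 1, P6 7, P5 1, P4 1, P8 1, P7 1 (sum 12, leaving 3 seats).
Remainders in descending order: P5 0.9055, P7 0.8916, P6 0.4387, P3 0.3346, P8 0.2762, P4 0.1535.
The surplus seats go to P5, P7, P6.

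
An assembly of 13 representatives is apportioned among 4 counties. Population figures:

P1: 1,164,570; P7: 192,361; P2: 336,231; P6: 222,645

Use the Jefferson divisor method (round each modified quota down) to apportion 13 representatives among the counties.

P1: 9, P7: 1, P2: 2, P6: 1

Standard divisor 1915807/13 ≈ 147369.769; standard quotas: P1 7.902, P7 1.305, P2 2.282, P6 1.511.
Rounding down gives 7, 1, 2, 1 = 11 seats, so the divisor must be adjusted.
With modified divisor 122900: modified quotas P1 9.476, P7 1.565, P2 2.736, P6 1.812.
Rounding down: P1 9, P7 1, P2 2, P6 1 (total 13).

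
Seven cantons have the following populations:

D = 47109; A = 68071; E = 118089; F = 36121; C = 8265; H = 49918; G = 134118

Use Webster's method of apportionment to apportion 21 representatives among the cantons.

D 2; A 3; E 6; F 2; C 0; H 2; G 6

Standard divisor 461691/21 ≈ 21985.286; standard quotas: D 2.143, A 3.096, E 5.371, F 1.643, C 0.376, H 2.271, G 6.100.
Rounding to the nearest integer gives 2, 3, 5, 2, 0, 2, 6 = 20 seats, so the divisor must be adjusted.
With modified divisor 21100: modified quotas D 2.233, A 3.226, E 5.597, F 1.712, C 0.392, H 2.366, G 6.356.
Rounding to the nearest integer: D 2, A 3, E 6, F 2, C 0, H 2, G 6 (total 21).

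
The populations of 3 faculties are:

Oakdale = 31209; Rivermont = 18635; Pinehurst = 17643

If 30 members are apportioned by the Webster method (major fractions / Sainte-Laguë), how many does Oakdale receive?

14

Standard divisor 67487/30 ≈ 2249.567; standard quotas: Oakdale 13.873, Rivermont 8.284, Pinehurst 7.843.
Rounding to the nearest integer gives Oakdale 14, Rivermont 8, Pinehurst 8 — total 30, matching the house size, so no adjustment is needed.
Oakdale receives 14.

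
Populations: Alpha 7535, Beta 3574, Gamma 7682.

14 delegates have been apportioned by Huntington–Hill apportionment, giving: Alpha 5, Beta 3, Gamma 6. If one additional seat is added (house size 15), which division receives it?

Alpha

Priority for the next seat is population ÷ (√(s·(s+1))).
Priorities: Alpha 1375.696, Beta 1031.725, Gamma 1185.358.
Highest priority: Alpha.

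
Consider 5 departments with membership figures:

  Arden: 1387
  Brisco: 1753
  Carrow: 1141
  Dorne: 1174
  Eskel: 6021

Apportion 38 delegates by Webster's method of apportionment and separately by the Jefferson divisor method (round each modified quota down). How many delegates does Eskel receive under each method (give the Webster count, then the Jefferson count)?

20 and 21

Webster: Arden 4, Brisco 6, Carrow 4, Dorne 4, Eskel 20.
Jefferson: Arden 4, Brisco 6, Carrow 3, Dorne 4, Eskel 21.
Eskel gets 20 under Webster and 21 under Jefferson.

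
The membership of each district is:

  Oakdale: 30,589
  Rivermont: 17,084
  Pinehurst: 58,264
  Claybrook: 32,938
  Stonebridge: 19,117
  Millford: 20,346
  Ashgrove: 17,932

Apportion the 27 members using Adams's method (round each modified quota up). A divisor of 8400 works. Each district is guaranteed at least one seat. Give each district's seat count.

With modified divisor 8400: modified quotas Oakdale 3.642, Rivermont 2.034, Pinehurst 6.936, Claybrook 3.921, Stonebridge 2.276, Millford 2.422, Ashgrove 2.135.
Rounding up: Oakdale 4, Rivermont 3, Pinehurst 7, Claybrook 4, Stonebridge 3, Millford 3, Ashgrove 3 (total 27).

Oakdale: 4, Rivermont: 3, Pinehurst: 7, Claybrook: 4, Stonebridge: 3, Millford: 3, Ashgrove: 3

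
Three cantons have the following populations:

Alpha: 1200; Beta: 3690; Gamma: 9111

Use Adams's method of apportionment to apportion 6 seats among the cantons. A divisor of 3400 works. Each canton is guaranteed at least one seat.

Alpha 1; Beta 2; Gamma 3

With modified divisor 3400: modified quotas Alpha 0.353, Beta 1.085, Gamma 2.680.
Rounding up: Alpha 1, Beta 2, Gamma 3 (total 6).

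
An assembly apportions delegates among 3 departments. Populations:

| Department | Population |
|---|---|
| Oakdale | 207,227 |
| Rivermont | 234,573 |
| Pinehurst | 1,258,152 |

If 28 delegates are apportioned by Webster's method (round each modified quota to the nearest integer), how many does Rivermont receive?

4

Standard divisor 1699952/28 ≈ 60712.571; standard quotas: Oakdale 3.413, Rivermont 3.864, Pinehurst 20.723.
Rounding to the nearest integer gives Oakdale 3, Rivermont 4, Pinehurst 21 — total 28, matching the house size, so no adjustment is needed.
Rivermont receives 4.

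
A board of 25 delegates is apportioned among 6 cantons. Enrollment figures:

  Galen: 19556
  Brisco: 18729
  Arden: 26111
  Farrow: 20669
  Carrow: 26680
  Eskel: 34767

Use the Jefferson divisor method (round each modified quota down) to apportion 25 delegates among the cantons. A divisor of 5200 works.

Galen 3, Brisco 3, Arden 5, Farrow 3, Carrow 5, Eskel 6

With modified divisor 5200: modified quotas Galen 3.761, Brisco 3.602, Arden 5.021, Farrow 3.975, Carrow 5.131, Eskel 6.686.
Rounding down: Galen 3, Brisco 3, Arden 5, Farrow 3, Carrow 5, Eskel 6 (total 25).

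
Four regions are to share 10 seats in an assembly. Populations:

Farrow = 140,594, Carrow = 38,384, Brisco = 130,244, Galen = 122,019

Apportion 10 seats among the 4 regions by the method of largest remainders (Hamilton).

Farrow 3; Carrow 1; Brisco 3; Galen 3

The standard divisor is 431241/10 ≈ 43124.1.
Standard quotas: Farrow 3.2602, Carrow 0.8901, Brisco 3.0202, Galen 2.8295.
Lower quotas: Farrow 3, Carrow 0, Brisco 3, Galen 2 (sum 8, leaving 2 seats).
Remainders in descending order: Carrow 0.8901, Galen 0.8295, Farrow 0.2602, Brisco 0.0202.
Largest remainders: Carrow, Galen receive the extra seats.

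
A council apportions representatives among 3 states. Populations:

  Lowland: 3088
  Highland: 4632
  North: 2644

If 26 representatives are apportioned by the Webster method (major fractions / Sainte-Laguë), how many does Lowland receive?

Standard divisor 10364/26 ≈ 398.615; standard quotas: Lowland 7.747, Highland 11.620, North 6.633.
Rounding to the nearest integer gives 8, 12, 7 = 27 seats, so the divisor must be adjusted.
With modified divisor 405: modified quotas Lowland 7.625, Highland 11.437, North 6.528.
Rounding to the nearest integer: Lowland 8, Highland 11, North 7 (total 26).
Lowland receives 8.

8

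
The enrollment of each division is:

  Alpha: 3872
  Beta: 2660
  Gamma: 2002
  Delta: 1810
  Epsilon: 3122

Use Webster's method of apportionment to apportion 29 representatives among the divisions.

Alpha=8, Beta=6, Gamma=4, Delta=4, Epsilon=7

Standard divisor 13466/29 ≈ 464.345; standard quotas: Alpha 8.339, Beta 5.729, Gamma 4.311, Delta 3.898, Epsilon 6.723.
Rounding to the nearest integer gives Alpha 8, Beta 6, Gamma 4, Delta 4, Epsilon 7 — total 29, matching the house size, so no adjustment is needed.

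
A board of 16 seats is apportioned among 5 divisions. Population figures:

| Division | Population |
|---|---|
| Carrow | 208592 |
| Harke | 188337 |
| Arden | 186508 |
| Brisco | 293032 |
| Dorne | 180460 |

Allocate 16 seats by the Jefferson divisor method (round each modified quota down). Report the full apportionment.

Carrow=3, Harke=3, Arden=3, Brisco=4, Dorne=3

Standard divisor 1056929/16 ≈ 66058.062; standard quotas: Carrow 3.158, Harke 2.851, Arden 2.823, Brisco 4.436, Dorne 2.732.
Rounding down gives 3, 2, 2, 4, 2 = 13 seats, so the divisor must be adjusted.
With modified divisor 59400: modified quotas Carrow 3.512, Harke 3.171, Arden 3.140, Brisco 4.933, Dorne 3.038.
Rounding down: Carrow 3, Harke 3, Arden 3, Brisco 4, Dorne 3 (total 16).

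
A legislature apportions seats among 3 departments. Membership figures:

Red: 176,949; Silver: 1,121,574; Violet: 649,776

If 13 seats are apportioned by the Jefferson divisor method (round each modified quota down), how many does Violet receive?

4

Standard divisor 1948299/13 ≈ 149869.154; standard quotas: Red 1.181, Silver 7.484, Violet 4.336.
Rounding down gives 1, 7, 4 = 12 seats, so the divisor must be adjusted.
With modified divisor 135100: modified quotas Red 1.310, Silver 8.302, Violet 4.810.
Rounding down: Red 1, Silver 8, Violet 4 (total 13).
Violet receives 4.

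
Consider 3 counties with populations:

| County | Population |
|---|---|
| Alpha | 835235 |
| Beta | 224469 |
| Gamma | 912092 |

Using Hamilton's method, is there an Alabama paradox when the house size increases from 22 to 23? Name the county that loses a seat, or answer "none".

Beta

At 22 seats: Alpha 9, Beta 3, Gamma 10.
At 23 seats: Alpha 10, Beta 2, Gamma 11.
Beta drops from 3 to 2.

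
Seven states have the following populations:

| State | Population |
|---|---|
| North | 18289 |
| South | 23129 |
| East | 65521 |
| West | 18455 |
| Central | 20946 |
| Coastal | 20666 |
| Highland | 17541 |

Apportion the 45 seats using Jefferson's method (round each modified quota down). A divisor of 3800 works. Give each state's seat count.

With modified divisor 3800: modified quotas North 4.813, South 6.087, East 17.242, West 4.857, Central 5.512, Coastal 5.438, Highland 4.616.
Rounding down: North 4, South 6, East 17, West 4, Central 5, Coastal 5, Highland 4 (total 45).

North 4, South 6, East 17, West 4, Central 5, Coastal 5, Highland 4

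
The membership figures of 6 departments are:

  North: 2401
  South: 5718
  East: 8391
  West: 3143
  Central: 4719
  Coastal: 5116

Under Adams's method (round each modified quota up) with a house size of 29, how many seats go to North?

3

Standard divisor 29488/29 ≈ 1016.828; standard quotas: North 2.361, South 5.623, East 8.252, West 3.091, Central 4.641, Coastal 5.031.
Rounding up gives 3, 6, 9, 4, 5, 6 = 33 seats, so the divisor must be adjusted.
With modified divisor 1160: modified quotas North 2.070, South 4.929, East 7.234, West 2.709, Central 4.068, Coastal 4.410.
Rounding up: North 3, South 5, East 8, West 3, Central 5, Coastal 5 (total 29).
North receives 3.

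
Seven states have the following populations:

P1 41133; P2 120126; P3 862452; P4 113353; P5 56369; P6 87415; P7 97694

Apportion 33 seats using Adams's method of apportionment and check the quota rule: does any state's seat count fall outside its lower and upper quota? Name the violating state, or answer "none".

Standard quotas: P1 0.985, P2 2.876, P3 20.646, P4 2.713, P5 1.349, P6 2.093, P7 2.339.
Adams allocation: P1 1, P2 3, P3 19, P4 3, P5 2, P6 2, P7 3.
P3 has quota 20.646 (lower 20, upper 21) but receives 19 — outside the quota interval.

P3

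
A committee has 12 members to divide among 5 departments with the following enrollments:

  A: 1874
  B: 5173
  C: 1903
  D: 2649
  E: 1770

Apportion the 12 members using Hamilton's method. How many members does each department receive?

A=2, B=5, C=2, D=2, E=1

The standard divisor is 13369/12 ≈ 1114.083.
Standard quotas: A 1.6821, B 4.6433, C 1.7081, D 2.3777, E 1.5888.
Lower quotas: A 1, B 4, C 1, D 2, E 1 (sum 9, leaving 3 seats).
Remainders in descending order: C 0.7081, A 0.6821, B 0.6433, E 0.5888, D 0.3777.
The surplus seats go to C, A, B.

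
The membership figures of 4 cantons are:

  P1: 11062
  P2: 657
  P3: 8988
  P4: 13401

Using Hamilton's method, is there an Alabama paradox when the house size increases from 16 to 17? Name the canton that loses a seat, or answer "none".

At 16 seats: P1 5, P2 1, P3 4, P4 6.
At 17 seats: P1 6, P2 0, P3 4, P4 7.
P2 drops from 1 to 0.

P2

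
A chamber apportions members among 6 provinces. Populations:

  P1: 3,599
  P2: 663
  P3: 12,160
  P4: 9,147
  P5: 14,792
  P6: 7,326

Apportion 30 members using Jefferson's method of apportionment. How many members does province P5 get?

Standard divisor 47687/30 ≈ 1589.567; standard quotas: P1 2.264, P2 0.417, P3 7.650, P4 5.754, P5 9.306, P6 4.609.
Rounding down gives 2, 0, 7, 5, 9, 4 = 27 seats, so the divisor must be adjusted.
With modified divisor 1472: modified quotas P1 2.445, P2 0.450, P3 8.261, P4 6.214, P5 10.049, P6 4.977.
Rounding down: P1 2, P2 0, P3 8, P4 6, P5 10, P6 4 (total 30).
P5 receives 10.

10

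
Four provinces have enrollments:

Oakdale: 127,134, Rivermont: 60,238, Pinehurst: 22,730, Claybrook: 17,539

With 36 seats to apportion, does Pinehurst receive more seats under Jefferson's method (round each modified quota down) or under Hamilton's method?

Hamilton

Jefferson: Oakdale 21, Rivermont 10, Pinehurst 3, Claybrook 2.
Hamilton: Oakdale 20, Rivermont 9, Pinehurst 4, Claybrook 3.
Pinehurst gets 3 under Jefferson and 4 under Hamilton.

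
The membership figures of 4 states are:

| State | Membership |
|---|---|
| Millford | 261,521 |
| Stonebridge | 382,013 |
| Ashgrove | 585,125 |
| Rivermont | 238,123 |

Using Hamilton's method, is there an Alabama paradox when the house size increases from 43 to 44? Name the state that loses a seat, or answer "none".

none

At 43 seats: Millford 8, Stonebridge 11, Ashgrove 17, Rivermont 7.
At 44 seats: Millford 8, Stonebridge 11, Ashgrove 18, Rivermont 7.
No state's allocation decreased.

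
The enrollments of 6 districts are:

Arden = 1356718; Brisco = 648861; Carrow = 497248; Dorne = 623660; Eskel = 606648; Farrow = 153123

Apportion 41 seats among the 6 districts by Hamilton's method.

Arden 14; Brisco 7; Carrow 5; Dorne 7; Eskel 6; Farrow 2

Total 3886258; standard divisor 3886258/41 ≈ 94786.78.
Standard quotas: Arden 14.3134, Brisco 6.8455, Carrow 5.2460, Dorne 6.5796, Eskel 6.4001, Farrow 1.6154.
Lower quotas: Arden 14, Brisco 6, Carrow 5, Dorne 6, Eskel 6, Farrow 1 (sum 38, leaving 3 seats).
Remainders in descending order: Brisco 0.8455, Farrow 0.6154, Dorne 0.5796, Eskel 0.4001, Arden 0.3134, Carrow 0.2460.
Largest remainders: Brisco, Farrow, Dorne receive the extra seats.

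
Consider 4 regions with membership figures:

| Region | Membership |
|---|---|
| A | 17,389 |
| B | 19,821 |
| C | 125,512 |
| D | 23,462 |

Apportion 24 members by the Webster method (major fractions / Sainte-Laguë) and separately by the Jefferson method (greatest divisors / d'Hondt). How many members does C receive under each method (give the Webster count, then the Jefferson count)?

16 and 17

Webster: A 2, B 3, C 16, D 3.
Jefferson: A 2, B 2, C 17, D 3.
C gets 16 under Webster and 17 under Jefferson.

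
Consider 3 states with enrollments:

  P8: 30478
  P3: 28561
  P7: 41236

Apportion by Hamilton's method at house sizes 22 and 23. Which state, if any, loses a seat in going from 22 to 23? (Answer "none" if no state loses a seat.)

none

At 22 seats: P8 7, P3 6, P7 9.
At 23 seats: P8 7, P3 7, P7 9.
No state's allocation decreased.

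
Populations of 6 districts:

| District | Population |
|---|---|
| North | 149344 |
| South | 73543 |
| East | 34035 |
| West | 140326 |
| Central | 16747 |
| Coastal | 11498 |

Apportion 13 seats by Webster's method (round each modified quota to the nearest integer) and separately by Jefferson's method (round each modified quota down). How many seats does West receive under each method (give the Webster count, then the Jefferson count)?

4 and 5

Webster: North 5, South 2, East 1, West 4, Central 1, Coastal 0.
Jefferson: North 5, South 2, East 1, West 5, Central 0, Coastal 0.
West gets 4 under Webster and 5 under Jefferson.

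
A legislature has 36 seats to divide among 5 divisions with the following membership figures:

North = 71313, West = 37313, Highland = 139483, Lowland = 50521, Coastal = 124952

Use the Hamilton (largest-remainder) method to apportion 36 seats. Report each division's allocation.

North 6, West 3, Highland 12, Lowland 4, Coastal 11

Standard divisor: 423582 ÷ 36 ≈ 11766.167.
Standard quotas: North 6.0609, West 3.1712, Highland 11.8546, Lowland 4.2938, Coastal 10.6196.
Lower quotas: North 6, West 3, Highland 11, Lowland 4, Coastal 10 (sum 34, leaving 2 seats).
Remainders in descending order: Highland 0.8546, Coastal 0.6196, Lowland 0.2938, West 0.1712, North 0.0609.
The surplus seats go to Highland, Coastal.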